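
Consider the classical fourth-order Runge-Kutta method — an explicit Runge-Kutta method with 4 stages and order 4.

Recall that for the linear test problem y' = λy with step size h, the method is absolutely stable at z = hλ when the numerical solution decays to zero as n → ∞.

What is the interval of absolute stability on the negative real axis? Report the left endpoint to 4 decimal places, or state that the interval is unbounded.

Set f=λy, z=hλ:
  order 4, 4-stage ⇒ R(z)=1+z+z^2/2+z^3/6+z^4/24
  (e.g. R(-1.55)=0.27110, |R|=0.27110)

Solve |R(x)|<1 on ℝ⁻.
x=-1.55: |R|=0.2711
|R(-2.82)|=1.0536 |R(-2.53)|=0.6786 |R(-2.27)|=0.4633
Bisect:
  x_lo=-3.6619 |R|=3.3510  x_hi=-0.0507 |R|=0.9505
  mid=-1.85630 |R|=0.29528 →hi
  mid=-2.75908 |R|=0.96120 →hi
  mid=-3.21047 |R|=1.85451 →lo
  mid=-2.98478 |R|=1.34485 →lo
  mid=-2.87193 |R|=1.13868 →lo
  mid=-2.81551 |R|=1.04652 →lo
  mid=-2.78730 |R|=1.00302 →lo
  mid=-2.77319 |R|=0.98190 →hi
  mid=-2.78024 |R|=0.99241 →hi
  ...
  [-2.78531,-2.78509] ⇒ x*=-2.7853
Interval (-2.7853, 0).

z∈(-2.7853,0).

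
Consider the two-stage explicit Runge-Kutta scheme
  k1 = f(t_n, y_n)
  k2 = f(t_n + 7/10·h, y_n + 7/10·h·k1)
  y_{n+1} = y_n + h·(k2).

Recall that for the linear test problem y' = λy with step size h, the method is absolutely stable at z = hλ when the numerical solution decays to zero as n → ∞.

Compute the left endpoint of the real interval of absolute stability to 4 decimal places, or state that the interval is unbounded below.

z* = -1.4286.

On y'=λy, z=hλ:
  k1=λy_n ⇒ h·k1=z·y_n;  k2=λ(1+7/10z)y_n ⇒ h·k2=z(1+7/10z)y_n
  y_{n+1}/y_n = 1 + z(1+7/10z) = 1 + z + 7/10z²
  ⇒ R(z) = 1 + z + 7/10z².

Need |R(x)|<1, x<0.
x=-0.6: |R|=0.6520
R=1: x+7/10x²=0 ⇒ x=−10/7=-1.4286; min R=1−1/(4·7/10)=0.6429>−1
Confirm numerically:
  x=-1.355: |R|=0.93022 <1
  x=-1.354: |R|=0.92932 <1
  x=-1.255: |R|=0.84752 <1
  x=-1.229: |R|=0.82831 <1
  x=-1.870: |R|=1.57783 >1
  x=-1.510: |R|=1.08607 >1
Interval (-1.4286, 0).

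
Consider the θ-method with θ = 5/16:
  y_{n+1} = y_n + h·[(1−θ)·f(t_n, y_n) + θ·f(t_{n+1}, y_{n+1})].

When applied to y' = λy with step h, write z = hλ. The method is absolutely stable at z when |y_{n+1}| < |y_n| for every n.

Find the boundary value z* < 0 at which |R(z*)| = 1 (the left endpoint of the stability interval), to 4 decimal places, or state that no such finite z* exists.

left endpoint -5.3333.

Set f=λy, z=hλ:
  y_{n+1} = y_n + z·[11/16·y_n + 5/16·y_{n+1}] ⇒ (1 − 5/16z)y_{n+1} = (1 + 11/16z)y_n
  R(z) = (1 + 11/16z)/(1 − 5/16z).

Solve |R(x)|<1 on ℝ⁻.
x=-0.96: |R|=0.2615
R=−1: 1+11/16x = −1+5/16x ⇒ -3/8x=2 ⇒ x=2/(-3/8)=-5.3333
Confirm numerically:
  x=-5.207: |R|=0.98197 <1
  x=-2.925: |R|=0.52816 <1
  x=-2.919: |R|=0.52652 <1
  x=-5.869: |R|=1.07088 >1
  x=-5.448: |R|=1.01591 >1
So |R|<1 on (-5.3333, 0).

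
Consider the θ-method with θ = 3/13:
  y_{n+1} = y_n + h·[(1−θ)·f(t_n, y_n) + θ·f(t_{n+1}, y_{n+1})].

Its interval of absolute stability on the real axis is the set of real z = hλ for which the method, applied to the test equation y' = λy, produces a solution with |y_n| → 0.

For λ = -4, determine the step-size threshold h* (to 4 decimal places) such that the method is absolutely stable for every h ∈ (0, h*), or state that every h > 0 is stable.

With y'=λy (z=hλ):
  y_{n+1} = y_n + z·[10/13·y_n + 3/13·y_{n+1}] ⇒ (1 − 3/13z)y_{n+1} = (1 + 10/13z)y_n
  R(z) = (1 + 10/13z)/(1 − 3/13z).

Solve |R(x)|<1 on ℝ⁻.
x=-1.42: |R|=0.0695
R=−1: 1+10/13x = −1+3/13x ⇒ -7/13x=2 ⇒ x=2/(-7/13)=-3.7143
Confirm numerically:
  x=-3.000: |R|=0.77273 <1
  x=-1.762: |R|=0.25265 <1
  x=-1.545: |R|=0.13893 <1
  x=-4.079: |R|=1.10116 >1
  x=-4.061: |R|=1.09637 >1
  x=-3.945: |R|=1.06503 >1
Stable set (-3.7143, 0).

(-3.7143,0); λ=-4 ⇒ h* = (26/7)/4 = 0.9286.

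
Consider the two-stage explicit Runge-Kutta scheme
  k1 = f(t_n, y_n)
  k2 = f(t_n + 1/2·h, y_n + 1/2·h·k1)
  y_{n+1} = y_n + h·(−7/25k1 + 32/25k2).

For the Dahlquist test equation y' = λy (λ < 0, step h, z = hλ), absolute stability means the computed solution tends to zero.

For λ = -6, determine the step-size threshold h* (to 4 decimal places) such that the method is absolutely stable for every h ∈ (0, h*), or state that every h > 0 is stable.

(-1.5625,0); λ=-6 ⇒ h* = (25/16)/6 = 0.2604.

Test eqn y'=λy, z=hλ:
  k1=λy_n ⇒ h·k1=z·y_n;  k2=λ(1+1/2z)y_n ⇒ h·k2=z(1+1/2z)y_n
  y_{n+1}/y_n = 1 − 7/25z + 32/25z(1+1/2z) = 1 + z + 16/25z²
  so R(z) = 1 + z + 16/25z².

Solve |R(x)|<1 on ℝ⁻.
x=-1.55: |R|=0.9876
R=1: x+16/25x²=0 ⇒ x=−25/16=-1.5625; min R=1−1/(4·16/25)=0.6094>−1
Confirm numerically:
  x=-1.425: |R|=0.87460 <1
  x=-1.209: |R|=0.72648 <1
  x=-0.968: |R|=0.63170 <1
  x=-1.756: |R|=1.21746 >1
  x=-1.752: |R|=1.21248 >1
Stable set (-1.5625, 0).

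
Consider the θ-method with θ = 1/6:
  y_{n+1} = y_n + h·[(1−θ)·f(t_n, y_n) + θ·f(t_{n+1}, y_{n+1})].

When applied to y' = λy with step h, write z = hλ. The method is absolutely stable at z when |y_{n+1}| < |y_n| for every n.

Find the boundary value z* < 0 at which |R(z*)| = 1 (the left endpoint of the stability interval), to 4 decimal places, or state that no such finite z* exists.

Test eqn y'=λy, z=hλ:
  y_{n+1} = y_n + z·[5/6·y_n + 1/6·y_{n+1}] ⇒ (1 − 1/6z)y_{n+1} = (1 + 5/6z)y_n
  ⇒ R(z) = (1 + 5/6z)/(1 − 1/6z).

Boundary: |R(x)|=1, x<0.
x=-0.76: |R|=0.3254
R=−1: 1+5/6x = −1+1/6x ⇒ -2/3x=2 ⇒ x=2/(-2/3)=-3.0000
Confirm numerically:
  x=-2.673: |R|=0.84919 <1
  x=-2.086: |R|=0.54786 <1
  x=-1.943: |R|=0.46771 <1
  x=-1.713: |R|=0.33256 <1
  x=-3.582: |R|=1.24296 >1
  x=-3.504: |R|=1.21212 >1
  x=-3.323: |R|=1.13858 >1
Interval (-3.0000, 0).

z* = -3.0000.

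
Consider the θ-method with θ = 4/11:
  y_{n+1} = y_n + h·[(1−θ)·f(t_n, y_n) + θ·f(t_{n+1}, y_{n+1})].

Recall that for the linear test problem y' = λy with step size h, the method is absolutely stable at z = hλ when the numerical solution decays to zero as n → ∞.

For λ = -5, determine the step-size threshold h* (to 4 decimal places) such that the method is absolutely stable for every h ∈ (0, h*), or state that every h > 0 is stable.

(-7.3333,0); λ=-5 ⇒ h* = (22/3)/5 = 1.4667.

Set f=λy, z=hλ:
  y_{n+1} = y_n + z·[7/11·y_n + 4/11·y_{n+1}] ⇒ (1 − 4/11z)y_{n+1} = (1 + 7/11z)y_n
  R(z) = (1 + 7/11z)/(1 − 4/11z).

Boundary: |R(x)|=1, x<0.
x=-0.45: |R|=0.6133
R=−1: 1+7/11x = −1+4/11x ⇒ -3/11x=2 ⇒ x=2/(-3/11)=-7.3333
Confirm numerically:
  x=-6.962: |R|=0.97132 <1
  x=-6.509: |R|=0.93323 <1
  x=-3.162: |R|=0.47082 <1
  x=-7.771: |R|=1.03120 >1
  x=-7.486: |R|=1.01119 >1
So |R|<1 on (-7.3333, 0).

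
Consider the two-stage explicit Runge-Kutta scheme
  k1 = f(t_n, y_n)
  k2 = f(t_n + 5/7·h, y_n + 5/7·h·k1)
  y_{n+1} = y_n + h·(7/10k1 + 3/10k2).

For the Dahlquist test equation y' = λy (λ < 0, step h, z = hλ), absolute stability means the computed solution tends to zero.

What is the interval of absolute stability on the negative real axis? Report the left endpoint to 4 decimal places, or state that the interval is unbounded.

z∈(-4.6667,0).

On y'=λy, z=hλ:
  k1=λy_n ⇒ h·k1=z·y_n;  k2=λ(1+5/7z)y_n ⇒ h·k2=z(1+5/7z)y_n
  y_{n+1}/y_n = 1 + 7/10z + 3/10z(1+5/7z) = 1 + z + 3/14z²
  Hence R(z) = 1 + z + 3/14z².

Need |R(x)|<1, x<0.
x=-1.18: |R|=0.1184
R=1: x+3/14x²=0 ⇒ x=−14/3=-4.6667; min R=1−1/(4·3/14)=-0.1667>−1
Confirm numerically:
  x=-4.057: |R|=0.46998 <1
  x=-3.873: |R|=0.34131 <1
  x=-2.713: |R|=0.13578 <1
  x=-5.198: |R|=1.59183 >1
  x=-5.169: |R|=1.55641 >1
So |R|<1 on (-4.6667, 0).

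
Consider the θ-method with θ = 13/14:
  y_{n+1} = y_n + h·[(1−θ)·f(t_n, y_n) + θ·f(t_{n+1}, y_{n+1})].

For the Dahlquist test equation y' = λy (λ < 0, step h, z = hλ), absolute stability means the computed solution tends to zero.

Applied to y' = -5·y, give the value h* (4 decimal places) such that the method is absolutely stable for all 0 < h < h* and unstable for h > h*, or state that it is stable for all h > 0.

(−∞, 0) — no finite endpoint. Any h>0 works for λ=-5.

On y'=λy, z=hλ:
  y_{n+1} = y_n + z·[1/14·y_n + 13/14·y_{n+1}] ⇒ (1 − 13/14z)y_{n+1} = (1 + 1/14z)y_n
  so R(z) = (1 + 1/14z)/(1 − 13/14z).

Find x<0 with |R(x)|<1.
x=-0.88: |R|=0.5157
x=-2: |R|=0.3000
x=-10: |R|=0.0278
x=-100: |R|=0.0654
θ=13/14≥1/2 ⇒ |1+1/14x|<|1−13/14x| ∀x<0 ⇒ stable on all of ℝ⁻.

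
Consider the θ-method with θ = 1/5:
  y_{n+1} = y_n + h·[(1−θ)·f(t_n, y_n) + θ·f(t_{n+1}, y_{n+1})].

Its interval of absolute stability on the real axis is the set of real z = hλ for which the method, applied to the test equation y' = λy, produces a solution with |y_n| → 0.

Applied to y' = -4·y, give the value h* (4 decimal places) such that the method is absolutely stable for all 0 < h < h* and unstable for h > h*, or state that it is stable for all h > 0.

With y'=λy (z=hλ):
  y_{n+1} = y_n + z·[4/5·y_n + 1/5·y_{n+1}] ⇒ (1 − 1/5z)y_{n+1} = (1 + 4/5z)y_n
  so R(z) = (1 + 4/5z)/(1 − 1/5z).

Solve |R(x)|<1 on ℝ⁻.
x=-0.57: |R|=0.4883
R=−1: 1+4/5x = −1+1/5x ⇒ -3/5x=2 ⇒ x=2/(-3/5)=-3.3333
Confirm numerically:
  x=-2.743: |R|=0.77128 <1
  x=-2.677: |R|=0.74352 <1
  x=-2.493: |R|=0.66355 <1
  x=-1.680: |R|=0.25749 <1
  x=-3.881: |R|=1.18500 >1
  x=-3.413: |R|=1.02841 >1
Interval (-3.3333, 0).

(-3.3333,0); λ=-4 ⇒ h* = (10/3)/4 = 0.8333.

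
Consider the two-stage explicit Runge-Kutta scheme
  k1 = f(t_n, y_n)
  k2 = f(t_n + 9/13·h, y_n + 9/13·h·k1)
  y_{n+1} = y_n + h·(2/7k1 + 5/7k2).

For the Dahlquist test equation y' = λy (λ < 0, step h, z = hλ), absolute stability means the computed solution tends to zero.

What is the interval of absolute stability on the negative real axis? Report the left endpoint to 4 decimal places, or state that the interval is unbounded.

z∈(-2.0222,0).

On y'=λy, z=hλ:
  k1=λy_n ⇒ h·k1=z·y_n;  k2=λ(1+9/13z)y_n ⇒ h·k2=z(1+9/13z)y_n
  y_{n+1}/y_n = 1 + 2/7z + 5/7z(1+9/13z) = 1 + z + 45/91z²
  R(z) = 1 + z + 45/91z².

Boundary: |R(x)|=1, x<0.
x=-0.62: |R|=0.5701
R=1: x+45/91x²=0 ⇒ x=−91/45=-2.0222; min R=1−1/(4·45/91)=0.4944>−1
Confirm numerically:
  x=-1.893: |R|=0.87904 <1
  x=-1.380: |R|=0.56174 <1
  x=-1.113: |R|=0.49958 <1
  x=-0.872: |R|=0.50401 <1
  x=-2.158: |R|=1.14489 >1
  x=-2.045: |R|=1.02303 >1
So |R|<1 on (-2.0222, 0).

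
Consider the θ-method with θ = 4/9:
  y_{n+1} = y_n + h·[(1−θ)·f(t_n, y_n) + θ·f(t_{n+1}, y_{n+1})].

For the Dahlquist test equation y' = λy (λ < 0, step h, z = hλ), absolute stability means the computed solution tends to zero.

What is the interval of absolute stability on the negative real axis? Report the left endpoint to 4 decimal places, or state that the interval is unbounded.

With y'=λy (z=hλ):
  y_{n+1} = y_n + z·[5/9·y_n + 4/9·y_{n+1}] ⇒ (1 − 4/9z)y_{n+1} = (1 + 5/9z)y_n
  R(z) = (1 + 5/9z)/(1 − 4/9z).

Need |R(x)|<1, x<0.
x=-1.18: |R|=0.2259
R=−1: 1+5/9x = −1+4/9x ⇒ -1/9x=2 ⇒ x=2/(-1/9)=-18.0000
Confirm numerically:
  x=-17.634: |R|=0.99540 <1
  x=-16.637: |R|=0.98196 <1
  x=-8.557: |R|=0.78155 <1
  x=-18.480: |R|=1.00579 >1
  x=-18.216: |R|=1.00264 >1
  x=-18.108: |R|=1.00133 >1
Interval (-18.0000, 0).

z∈(-18.0000,0).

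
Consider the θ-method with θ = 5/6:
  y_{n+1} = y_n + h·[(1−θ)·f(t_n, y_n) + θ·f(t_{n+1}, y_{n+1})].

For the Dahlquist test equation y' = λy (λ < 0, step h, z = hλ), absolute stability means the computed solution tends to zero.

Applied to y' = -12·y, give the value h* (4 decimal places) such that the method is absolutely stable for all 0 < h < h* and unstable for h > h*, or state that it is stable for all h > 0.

With y'=λy (z=hλ):
  y_{n+1} = y_n + z·[1/6·y_n + 5/6·y_{n+1}] ⇒ (1 − 5/6z)y_{n+1} = (1 + 1/6z)y_n
  R(z) = (1 + 1/6z)/(1 − 5/6z).

Need |R(x)|<1, x<0.
x=-0.49: |R|=0.6521
x=-2: |R|=0.2500
x=-10: |R|=0.0714
x=-100: |R|=0.1858
θ=5/6≥1/2 ⇒ |1+1/6x|<|1−5/6x| ∀x<0 ⇒ interval (−∞,0).

unbounded; (−∞, 0). Any h>0 works for λ=-12.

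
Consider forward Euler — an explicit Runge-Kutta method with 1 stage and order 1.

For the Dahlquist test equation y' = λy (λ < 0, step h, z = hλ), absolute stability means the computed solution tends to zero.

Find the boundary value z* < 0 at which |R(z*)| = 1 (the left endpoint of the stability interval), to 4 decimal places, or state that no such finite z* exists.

Set f=λy, z=hλ:
  order 1, 1-stage ⇒ R(z)=1+z
  (e.g. R(-0.36)=0.64000, |R|=0.64000)

Solve |R(x)|<1 on ℝ⁻.
x=-0.36: |R|=0.6400
|R(-1.76)|=0.7600 |R(-1.71)|=0.7100 |R(-0.93)|=0.0700
Bisect:
  x_lo=-2.4470 |R|=1.4470  x_hi=-0.1247 |R|=0.8753
  mid=-1.28584 |R|=0.28584 →hi
  mid=-1.86643 |R|=0.86643 →hi
  mid=-2.15672 |R|=1.15672 →lo
  mid=-2.01158 |R|=1.01158 →lo
  mid=-1.93900 |R|=0.93900 →hi
  mid=-1.97529 |R|=0.97529 →hi
  mid=-1.99343 |R|=0.99343 →hi
  mid=-2.00251 |R|=1.00251 →lo
  mid=-1.99797 |R|=0.99797 →hi
  mid=-2.00024 |R|=1.00024 →lo
  ...
  [-2.00010,-1.99995] ⇒ x*=-2.0000
So |R|<1 on (-2.0000, 0).

z* = -2.0000.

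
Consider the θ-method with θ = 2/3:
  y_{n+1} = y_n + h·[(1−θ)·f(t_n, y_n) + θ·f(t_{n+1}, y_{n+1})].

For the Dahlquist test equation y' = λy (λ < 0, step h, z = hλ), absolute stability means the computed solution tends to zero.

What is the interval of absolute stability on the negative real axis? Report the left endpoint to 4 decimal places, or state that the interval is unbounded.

interval (−∞, 0).

Test eqn y'=λy, z=hλ:
  y_{n+1} = y_n + z·[1/3·y_n + 2/3·y_{n+1}] ⇒ (1 − 2/3z)y_{n+1} = (1 + 1/3z)y_n
  R(z) = (1 + 1/3z)/(1 − 2/3z).

Solve |R(x)|<1 on ℝ⁻.
x=-0.66: |R|=0.5417
x=-2: |R|=0.1429
x=-10: |R|=0.3043
x=-100: |R|=0.4778
θ=2/3≥1/2 ⇒ |1+1/3x|<|1−2/3x| ∀x<0 ⇒ interval (−∞,0).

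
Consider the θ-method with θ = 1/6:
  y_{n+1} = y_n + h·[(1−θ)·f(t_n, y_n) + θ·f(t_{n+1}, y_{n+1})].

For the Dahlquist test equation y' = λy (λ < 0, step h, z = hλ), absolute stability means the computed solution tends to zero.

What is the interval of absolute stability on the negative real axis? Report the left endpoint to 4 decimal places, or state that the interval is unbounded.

z∈(-3.0000,0).

With y'=λy (z=hλ):
  y_{n+1} = y_n + z·[5/6·y_n + 1/6·y_{n+1}] ⇒ (1 − 1/6z)y_{n+1} = (1 + 5/6z)y_n
  R(z) = (1 + 5/6z)/(1 − 1/6z).

Need |R(x)|<1, x<0.
x=-0.65: |R|=0.4135
R=−1: 1+5/6x = −1+1/6x ⇒ -2/3x=2 ⇒ x=2/(-2/3)=-3.0000
Confirm numerically:
  x=-2.819: |R|=0.91790 <1
  x=-2.620: |R|=0.82367 <1
  x=-1.355: |R|=0.10537 <1
  x=-1.254: |R|=0.03722 <1
  x=-3.316: |R|=1.13568 >1
  x=-3.215: |R|=1.09333 >1
  x=-3.098: |R|=1.04309 >1
So |R|<1 on (-3.0000, 0).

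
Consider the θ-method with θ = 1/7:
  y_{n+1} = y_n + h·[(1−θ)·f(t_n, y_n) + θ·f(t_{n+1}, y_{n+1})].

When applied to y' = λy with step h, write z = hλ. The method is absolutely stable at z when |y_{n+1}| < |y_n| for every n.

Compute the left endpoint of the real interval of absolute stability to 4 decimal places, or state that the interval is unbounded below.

Set f=λy, z=hλ:
  y_{n+1} = y_n + z·[6/7·y_n + 1/7·y_{n+1}] ⇒ (1 − 1/7z)y_{n+1} = (1 + 6/7z)y_n
  Hence R(z) = (1 + 6/7z)/(1 − 1/7z).

Solve |R(x)|<1 on ℝ⁻.
x=-0.91: |R|=0.1947
R=−1: 1+6/7x = −1+1/7x ⇒ -5/7x=2 ⇒ x=2/(-5/7)=-2.8000
Confirm numerically:
  x=-1.691: |R|=0.36198 <1
  x=-1.395: |R|=0.16319 <1
  x=-1.350: |R|=0.13174 <1
  x=-3.338: |R|=1.26021 >1
  x=-3.195: |R|=1.19372 >1
  x=-3.004: |R|=1.10196 >1
Stable set (-2.8000, 0).

z* = -2.8000.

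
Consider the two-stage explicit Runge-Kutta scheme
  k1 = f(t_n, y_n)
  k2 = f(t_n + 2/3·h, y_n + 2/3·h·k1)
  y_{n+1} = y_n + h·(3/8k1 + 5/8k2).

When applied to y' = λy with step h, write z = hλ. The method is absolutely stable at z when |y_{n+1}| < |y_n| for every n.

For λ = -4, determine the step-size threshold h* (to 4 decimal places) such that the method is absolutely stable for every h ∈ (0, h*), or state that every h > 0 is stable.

Test eqn y'=λy, z=hλ:
  k1=λy_n ⇒ h·k1=z·y_n;  k2=λ(1+2/3z)y_n ⇒ h·k2=z(1+2/3z)y_n
  y_{n+1}/y_n = 1 + 3/8z + 5/8z(1+2/3z) = 1 + z + 5/12z²
  Hence R(z) = 1 + z + 5/12z².

Boundary: |R(x)|=1, x<0.
x=-0.79: |R|=0.4700
R=1: x+5/12x²=0 ⇒ x=−12/5=-2.4000; min R=1−1/(4·5/12)=0.4000>−1
Confirm numerically:
  x=-1.836: |R|=0.56854 <1
  x=-1.382: |R|=0.41380 <1
  x=-1.136: |R|=0.40171 <1
  x=-2.991: |R|=1.73653 >1
  x=-2.634: |R|=1.25681 >1
Stable set (-2.4000, 0).

(-2.4000,0); λ=-4 ⇒ h* = (12/5)/4 = 0.6000.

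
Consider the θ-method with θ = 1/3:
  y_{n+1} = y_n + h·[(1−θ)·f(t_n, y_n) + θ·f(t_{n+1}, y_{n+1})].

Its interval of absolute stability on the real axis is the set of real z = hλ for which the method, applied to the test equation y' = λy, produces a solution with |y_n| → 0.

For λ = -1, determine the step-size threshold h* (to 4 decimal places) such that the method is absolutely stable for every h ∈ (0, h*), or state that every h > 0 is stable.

Set f=λy, z=hλ:
  y_{n+1} = y_n + z·[2/3·y_n + 1/3·y_{n+1}] ⇒ (1 − 1/3z)y_{n+1} = (1 + 2/3z)y_n
  so R(z) = (1 + 2/3z)/(1 − 1/3z).

Need |R(x)|<1, x<0.
x=-0.91: |R|=0.3018
R=−1: 1+2/3x = −1+1/3x ⇒ -1/3x=2 ⇒ x=2/(-1/3)=-6.0000
Confirm numerically:
  x=-5.891: |R|=0.98774 <1
  x=-3.076: |R|=0.51876 <1
  x=-2.895: |R|=0.47328 <1
  x=-6.552: |R|=1.05779 >1
  x=-6.501: |R|=1.05273 >1
So |R|<1 on (-6.0000, 0).

(-6.0000,0); λ=-1 ⇒ h* = (6)/1 = 6.0000.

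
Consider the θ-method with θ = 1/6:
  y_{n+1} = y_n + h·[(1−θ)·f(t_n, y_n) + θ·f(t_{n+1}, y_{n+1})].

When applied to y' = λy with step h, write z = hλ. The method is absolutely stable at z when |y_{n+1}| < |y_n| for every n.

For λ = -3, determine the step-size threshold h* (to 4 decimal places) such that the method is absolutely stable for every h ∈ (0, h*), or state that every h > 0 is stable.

With y'=λy (z=hλ):
  y_{n+1} = y_n + z·[5/6·y_n + 1/6·y_{n+1}] ⇒ (1 − 1/6z)y_{n+1} = (1 + 5/6z)y_n
  ⇒ R(z) = (1 + 5/6z)/(1 − 1/6z).

Boundary: |R(x)|=1, x<0.
x=-1.36: |R|=0.1087
R=−1: 1+5/6x = −1+1/6x ⇒ -2/3x=2 ⇒ x=2/(-2/3)=-3.0000
Confirm numerically:
  x=-2.549: |R|=0.78898 <1
  x=-2.252: |R|=0.63742 <1
  x=-1.469: |R|=0.18008 <1
  x=-3.531: |R|=1.22285 >1
  x=-3.299: |R|=1.12862 >1
  x=-3.050: |R|=1.02210 >1
Interval (-3.0000, 0).

(-3.0000,0); λ=-3 ⇒ h* = (3)/3 = 1.0000.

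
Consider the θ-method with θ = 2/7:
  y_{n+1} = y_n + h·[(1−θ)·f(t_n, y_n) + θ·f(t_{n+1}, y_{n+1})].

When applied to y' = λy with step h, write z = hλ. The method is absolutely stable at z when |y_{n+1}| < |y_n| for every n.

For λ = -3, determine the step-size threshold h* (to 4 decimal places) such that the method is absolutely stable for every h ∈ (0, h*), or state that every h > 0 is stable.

(-4.6667,0); λ=-3 ⇒ h* = (14/3)/3 = 1.5556.

Test eqn y'=λy, z=hλ:
  y_{n+1} = y_n + z·[5/7·y_n + 2/7·y_{n+1}] ⇒ (1 − 2/7z)y_{n+1} = (1 + 5/7z)y_n
  Hence R(z) = (1 + 5/7z)/(1 − 2/7z).

Solve |R(x)|<1 on ℝ⁻.
x=-1.06: |R|=0.1864
R=−1: 1+5/7x = −1+2/7x ⇒ -3/7x=2 ⇒ x=2/(-3/7)=-4.6667
Confirm numerically:
  x=-3.675: |R|=0.79268 <1
  x=-3.652: |R|=0.78719 <1
  x=-2.714: |R|=0.52864 <1
  x=-5.127: |R|=1.08004 >1
  x=-4.999: |R|=1.05865 >1
So |R|<1 on (-4.6667, 0).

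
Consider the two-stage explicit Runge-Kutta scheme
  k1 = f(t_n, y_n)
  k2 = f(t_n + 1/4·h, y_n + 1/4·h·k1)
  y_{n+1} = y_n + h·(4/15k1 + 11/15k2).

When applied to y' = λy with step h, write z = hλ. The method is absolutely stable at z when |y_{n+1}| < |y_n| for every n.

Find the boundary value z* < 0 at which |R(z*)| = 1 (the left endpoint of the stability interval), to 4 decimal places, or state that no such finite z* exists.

Test eqn y'=λy, z=hλ:
  k1=λy_n ⇒ h·k1=z·y_n;  k2=λ(1+1/4z)y_n ⇒ h·k2=z(1+1/4z)y_n
  y_{n+1}/y_n = 1 + 4/15z + 11/15z(1+1/4z) = 1 + z + 11/60z²
  so R(z) = 1 + z + 11/60z².

Solve |R(x)|<1 on ℝ⁻.
x=-0.96: |R|=0.2090
R=1: x+11/60x²=0 ⇒ x=−60/11=-5.4545; min R=1−1/(4·11/60)=-0.3636>−1
Confirm numerically:
  x=-5.083: |R|=0.65376 <1
  x=-4.879: |R|=0.48518 <1
  x=-3.218: |R|=0.31949 <1
  x=-3.182: |R|=0.32573 <1
  x=-5.808: |R|=1.37636 >1
  x=-5.758: |R|=1.32034 >1
Stable set (-5.4545, 0).

left endpoint -5.4545.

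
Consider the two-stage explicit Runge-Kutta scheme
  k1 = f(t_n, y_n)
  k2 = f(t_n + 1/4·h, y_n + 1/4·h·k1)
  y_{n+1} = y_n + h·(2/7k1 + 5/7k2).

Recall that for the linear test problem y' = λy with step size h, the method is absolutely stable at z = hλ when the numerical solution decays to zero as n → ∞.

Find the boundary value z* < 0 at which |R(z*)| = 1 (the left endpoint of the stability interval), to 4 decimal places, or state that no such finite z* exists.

Test eqn y'=λy, z=hλ:
  k1=λy_n ⇒ h·k1=z·y_n;  k2=λ(1+1/4z)y_n ⇒ h·k2=z(1+1/4z)y_n
  y_{n+1}/y_n = 1 + 2/7z + 5/7z(1+1/4z) = 1 + z + 5/28z²
  so R(z) = 1 + z + 5/28z².

Find x<0 with |R(x)|<1.
x=-1.16: |R|=0.0803
R=1: x+5/28x²=0 ⇒ x=−28/5=-5.6000; min R=1−1/(4·5/28)=-0.4000>−1
Confirm numerically:
  x=-4.697: |R|=0.24261 <1
  x=-2.585: |R|=0.39175 <1
  x=-2.314: |R|=0.35782 <1
  x=-5.896: |R|=1.31165 >1
  x=-5.753: |R|=1.15718 >1
Stable set (-5.6000, 0).

left endpoint -5.6000.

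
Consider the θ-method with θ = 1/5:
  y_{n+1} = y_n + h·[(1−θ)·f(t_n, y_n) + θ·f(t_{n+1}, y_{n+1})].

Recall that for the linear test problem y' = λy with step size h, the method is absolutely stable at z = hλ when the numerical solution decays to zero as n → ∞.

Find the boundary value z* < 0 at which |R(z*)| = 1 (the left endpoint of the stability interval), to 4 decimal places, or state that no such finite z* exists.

With y'=λy (z=hλ):
  y_{n+1} = y_n + z·[4/5·y_n + 1/5·y_{n+1}] ⇒ (1 − 1/5z)y_{n+1} = (1 + 4/5z)y_n
  ⇒ R(z) = (1 + 4/5z)/(1 − 1/5z).

Boundary: |R(x)|=1, x<0.
x=-0.33: |R|=0.6904
R=−1: 1+4/5x = −1+1/5x ⇒ -3/5x=2 ⇒ x=2/(-3/5)=-3.3333
Confirm numerically:
  x=-3.168: |R|=0.93928 <1
  x=-2.395: |R|=0.61934 <1
  x=-1.614: |R|=0.22014 <1
  x=-3.840: |R|=1.17195 >1
  x=-3.694: |R|=1.12445 >1
  x=-3.366: |R|=1.01171 >1
Interval (-3.3333, 0).

left endpoint -3.3333.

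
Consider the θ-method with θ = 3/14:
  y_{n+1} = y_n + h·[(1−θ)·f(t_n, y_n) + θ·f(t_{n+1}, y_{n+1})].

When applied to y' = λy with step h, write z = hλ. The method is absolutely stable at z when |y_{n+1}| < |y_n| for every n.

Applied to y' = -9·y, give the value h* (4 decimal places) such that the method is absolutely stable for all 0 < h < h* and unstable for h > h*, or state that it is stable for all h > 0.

(-3.5000,0); λ=-9 ⇒ h* = (7/2)/9 = 0.3889.

With y'=λy (z=hλ):
  y_{n+1} = y_n + z·[11/14·y_n + 3/14·y_{n+1}] ⇒ (1 − 3/14z)y_{n+1} = (1 + 11/14z)y_n
  ⇒ R(z) = (1 + 11/14z)/(1 − 3/14z).

Need |R(x)|<1, x<0.
x=-0.99: |R|=0.1833
R=−1: 1+11/14x = −1+3/14x ⇒ -4/7x=2 ⇒ x=2/(-4/7)=-3.5000
Confirm numerically:
  x=-3.158: |R|=0.88345 <1
  x=-2.754: |R|=0.73192 <1
  x=-1.952: |R|=0.37631 <1
  x=-1.540: |R|=0.15789 <1
  x=-4.064: |R|=1.17227 >1
  x=-3.752: |R|=1.07982 >1
Interval (-3.5000, 0).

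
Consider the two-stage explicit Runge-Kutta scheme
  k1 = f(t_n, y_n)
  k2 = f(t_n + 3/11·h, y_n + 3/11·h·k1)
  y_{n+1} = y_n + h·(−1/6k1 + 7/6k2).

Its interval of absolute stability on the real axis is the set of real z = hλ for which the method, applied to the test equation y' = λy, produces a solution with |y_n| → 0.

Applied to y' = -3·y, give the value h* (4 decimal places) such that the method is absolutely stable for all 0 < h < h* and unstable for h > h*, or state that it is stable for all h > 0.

(-3.1429,0); λ=-3 ⇒ h* = (22/7)/3 = 1.0476.

On y'=λy, z=hλ:
  k1=λy_n ⇒ h·k1=z·y_n;  k2=λ(1+3/11z)y_n ⇒ h·k2=z(1+3/11z)y_n
  y_{n+1}/y_n = 1 − 1/6z + 7/6z(1+3/11z) = 1 + z + 7/22z²
  Hence R(z) = 1 + z + 7/22z².

Boundary: |R(x)|=1, x<0.
x=-0.3: |R|=0.7286
R=1: x+7/22x²=0 ⇒ x=−22/7=-3.1429; min R=1−1/(4·7/22)=0.2143>−1
Confirm numerically:
  x=-2.540: |R|=0.51278 <1
  x=-2.259: |R|=0.36471 <1
  x=-1.441: |R|=0.21970 <1
  x=-3.522: |R|=1.42488 >1
  x=-3.310: |R|=1.17603 >1
  x=-3.222: |R|=1.08114 >1
Interval (-3.1429, 0).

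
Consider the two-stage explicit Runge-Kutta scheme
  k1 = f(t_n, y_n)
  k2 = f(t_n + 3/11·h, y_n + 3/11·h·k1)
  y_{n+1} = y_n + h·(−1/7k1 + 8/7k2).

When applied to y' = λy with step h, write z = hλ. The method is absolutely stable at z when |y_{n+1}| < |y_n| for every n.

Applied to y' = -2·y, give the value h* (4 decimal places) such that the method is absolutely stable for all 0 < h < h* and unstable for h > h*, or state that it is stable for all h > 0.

(-3.2083,0); λ=-2 ⇒ h* = (77/24)/2 = 1.6042.

Test eqn y'=λy, z=hλ:
  k1=λy_n ⇒ h·k1=z·y_n;  k2=λ(1+3/11z)y_n ⇒ h·k2=z(1+3/11z)y_n
  y_{n+1}/y_n = 1 − 1/7z + 8/7z(1+3/11z) = 1 + z + 24/77z²
  ⇒ R(z) = 1 + z + 24/77z².

Solve |R(x)|<1 on ℝ⁻.
x=-1.56: |R|=0.1985
R=1: x+24/77x²=0 ⇒ x=−77/24=-3.2083; min R=1−1/(4·24/77)=0.1979>−1
Confirm numerically:
  x=-3.174: |R|=0.96603 <1
  x=-3.096: |R|=0.89160 <1
  x=-2.806: |R|=0.64812 <1
  x=-1.908: |R|=0.22669 <1
  x=-3.792: |R|=1.68985 >1
  x=-3.457: |R|=1.26794 >1
So |R|<1 on (-3.2083, 0).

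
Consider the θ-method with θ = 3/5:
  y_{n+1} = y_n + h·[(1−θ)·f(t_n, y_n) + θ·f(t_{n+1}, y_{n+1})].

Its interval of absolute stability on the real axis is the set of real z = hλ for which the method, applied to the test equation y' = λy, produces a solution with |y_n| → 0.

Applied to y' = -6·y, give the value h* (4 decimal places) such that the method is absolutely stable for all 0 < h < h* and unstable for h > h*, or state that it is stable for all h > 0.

(−∞, 0) — no finite endpoint. Any h>0 works for λ=-6.

Test eqn y'=λy, z=hλ:
  y_{n+1} = y_n + z·[2/5·y_n + 3/5·y_{n+1}] ⇒ (1 − 3/5z)y_{n+1} = (1 + 2/5z)y_n
  so R(z) = (1 + 2/5z)/(1 − 3/5z).

Boundary: |R(x)|=1, x<0.
x=-0.62: |R|=0.5481
x=-2: |R|=0.0909
x=-10: |R|=0.4286
x=-100: |R|=0.6393
θ=3/5≥1/2 ⇒ |1+2/5x|<|1−3/5x| ∀x<0 ⇒ interval (−∞,0).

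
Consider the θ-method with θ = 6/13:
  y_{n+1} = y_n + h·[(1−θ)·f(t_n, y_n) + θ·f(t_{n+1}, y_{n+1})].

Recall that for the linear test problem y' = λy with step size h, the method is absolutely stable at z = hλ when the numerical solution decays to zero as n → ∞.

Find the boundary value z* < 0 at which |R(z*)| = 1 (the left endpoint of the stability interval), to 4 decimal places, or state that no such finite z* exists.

left endpoint -26.0000.

Set f=λy, z=hλ:
  y_{n+1} = y_n + z·[7/13·y_n + 6/13·y_{n+1}] ⇒ (1 − 6/13z)y_{n+1} = (1 + 7/13z)y_n
  Hence R(z) = (1 + 7/13z)/(1 − 6/13z).

Find x<0 with |R(x)|<1.
x=-0.32: |R|=0.7212
R=−1: 1+7/13x = −1+6/13x ⇒ -1/13x=2 ⇒ x=2/(-1/13)=-26.0000
Confirm numerically:
  x=-19.749: |R|=0.95246 <1
  x=-16.045: |R|=0.90890 <1
  x=-13.777: |R|=0.87223 <1
  x=-26.597: |R|=1.00346 >1
  x=-26.290: |R|=1.00170 >1
  x=-26.089: |R|=1.00052 >1
Interval (-26.0000, 0).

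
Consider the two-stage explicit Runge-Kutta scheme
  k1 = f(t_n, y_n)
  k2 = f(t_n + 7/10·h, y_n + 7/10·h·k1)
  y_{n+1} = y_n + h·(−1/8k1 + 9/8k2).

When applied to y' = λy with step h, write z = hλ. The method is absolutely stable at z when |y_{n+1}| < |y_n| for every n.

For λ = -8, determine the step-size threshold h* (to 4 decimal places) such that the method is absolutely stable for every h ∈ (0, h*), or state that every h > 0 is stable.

(-1.2698,0); λ=-8 ⇒ h* = (80/63)/8 = 0.1587.

Test eqn y'=λy, z=hλ:
  k1=λy_n ⇒ h·k1=z·y_n;  k2=λ(1+7/10z)y_n ⇒ h·k2=z(1+7/10z)y_n
  y_{n+1}/y_n = 1 − 1/8z + 9/8z(1+7/10z) = 1 + z + 63/80z²
  R(z) = 1 + z + 63/80z².

Find x<0 with |R(x)|<1.
x=-0.49: |R|=0.6991
R=1: x+63/80x²=0 ⇒ x=−80/63=-1.2698; min R=1−1/(4·63/80)=0.6825>−1
Confirm numerically:
  x=-1.218: |R|=0.95028 <1
  x=-1.078: |R|=0.83714 <1
  x=-0.661: |R|=0.68308 <1
  x=-1.740: |R|=1.64423 >1
  x=-1.601: |R|=1.41752 >1
So |R|<1 on (-1.2698, 0).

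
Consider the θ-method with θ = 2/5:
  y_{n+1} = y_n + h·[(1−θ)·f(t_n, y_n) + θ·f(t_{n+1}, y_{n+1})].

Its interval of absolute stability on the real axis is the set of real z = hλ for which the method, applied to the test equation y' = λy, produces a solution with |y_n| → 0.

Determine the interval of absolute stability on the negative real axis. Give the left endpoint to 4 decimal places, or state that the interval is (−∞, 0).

z∈(-10.0000,0).

Test eqn y'=λy, z=hλ:
  y_{n+1} = y_n + z·[3/5·y_n + 2/5·y_{n+1}] ⇒ (1 − 2/5z)y_{n+1} = (1 + 3/5z)y_n
  ⇒ R(z) = (1 + 3/5z)/(1 − 2/5z).

Solve |R(x)|<1 on ℝ⁻.
x=-0.38: |R|=0.6701
R=−1: 1+3/5x = −1+2/5x ⇒ -1/5x=2 ⇒ x=2/(-1/5)=-10.0000
Confirm numerically:
  x=-8.041: |R|=0.90708 <1
  x=-7.379: |R|=0.86734 <1
  x=-7.126: |R|=0.85072 <1
  x=-5.034: |R|=0.67043 <1
  x=-10.597: |R|=1.02279 >1
  x=-10.403: |R|=1.01562 >1
  x=-10.070: |R|=1.00278 >1
So |R|<1 on (-10.0000, 0).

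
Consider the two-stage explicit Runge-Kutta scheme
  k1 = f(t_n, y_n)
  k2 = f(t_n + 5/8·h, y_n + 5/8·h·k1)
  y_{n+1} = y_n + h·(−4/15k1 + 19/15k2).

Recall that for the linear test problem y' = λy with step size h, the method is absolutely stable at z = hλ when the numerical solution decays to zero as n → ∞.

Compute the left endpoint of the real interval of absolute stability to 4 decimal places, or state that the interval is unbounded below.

left endpoint -1.2632.

Test eqn y'=λy, z=hλ:
  k1=λy_n ⇒ h·k1=z·y_n;  k2=λ(1+5/8z)y_n ⇒ h·k2=z(1+5/8z)y_n
  y_{n+1}/y_n = 1 − 4/15z + 19/15z(1+5/8z) = 1 + z + 19/24z²
  so R(z) = 1 + z + 19/24z².

Solve |R(x)|<1 on ℝ⁻.
x=-1.23: |R|=0.9677
R=1: x+19/24x²=0 ⇒ x=−24/19=-1.2632; min R=1−1/(4·19/24)=0.6842>−1
Confirm numerically:
  x=-1.162: |R|=0.90694 <1
  x=-1.142: |R|=0.89046 <1
  x=-1.123: |R|=0.87539 <1
  x=-0.584: |R|=0.68600 <1
  x=-1.836: |R|=1.83263 >1
  x=-1.666: |R|=1.53132 >1
  x=-1.296: |R|=1.03370 >1
Interval (-1.2632, 0).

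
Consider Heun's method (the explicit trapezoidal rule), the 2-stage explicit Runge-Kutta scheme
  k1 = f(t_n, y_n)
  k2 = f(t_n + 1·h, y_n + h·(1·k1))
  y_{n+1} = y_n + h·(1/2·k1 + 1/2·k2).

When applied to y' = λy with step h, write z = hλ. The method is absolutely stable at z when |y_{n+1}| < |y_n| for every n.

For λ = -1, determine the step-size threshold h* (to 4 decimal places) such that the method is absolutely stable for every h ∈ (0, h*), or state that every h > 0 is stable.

(-2.0000,0); λ=-1 ⇒ h* = 2.0000.

Test eqn y'=λy, z=hλ:
  order 2, 2-stage ⇒ R(z)=1+z+z^2/2
  (e.g. R(-1.25)=0.53125, |R|=0.53125)

Find x<0 with |R(x)|<1.
x=-1.25: |R|=0.5312
|R(-1.21)|=0.5221 |R(-0.89)|=0.5061 |R(-0.83)|=0.5145
Bisect:
  x_lo=-2.7305 |R|=1.9973  x_hi=-0.2570 |R|=0.7760
  mid=-1.49372 |R|=0.62188 →hi
  mid=-2.11209 |R|=1.11837 →lo
  mid=-1.80291 |R|=0.82233 →hi
  mid=-1.95750 |R|=0.95840 →hi
  mid=-2.03479 |R|=1.03540 →lo
  mid=-1.99615 |R|=0.99615 →hi
  mid=-2.01547 |R|=1.01559 →lo
  mid=-2.00581 |R|=1.00583 →lo
  mid=-2.00098 |R|=1.00098 →lo
  ...
  [-2.00007,-1.99992] ⇒ x*=-2.0000
Interval (-2.0000, 0).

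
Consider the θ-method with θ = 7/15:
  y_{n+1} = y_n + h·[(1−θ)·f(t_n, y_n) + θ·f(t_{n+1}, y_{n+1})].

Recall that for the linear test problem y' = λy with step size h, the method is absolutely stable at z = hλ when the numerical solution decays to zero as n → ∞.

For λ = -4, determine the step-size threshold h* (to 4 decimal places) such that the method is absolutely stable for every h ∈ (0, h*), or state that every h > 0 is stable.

On y'=λy, z=hλ:
  y_{n+1} = y_n + z·[8/15·y_n + 7/15·y_{n+1}] ⇒ (1 − 7/15z)y_{n+1} = (1 + 8/15z)y_n
  Hence R(z) = (1 + 8/15z)/(1 − 7/15z).

Solve |R(x)|<1 on ℝ⁻.
x=-0.84: |R|=0.3966
R=−1: 1+8/15x = −1+7/15x ⇒ -1/15x=2 ⇒ x=2/(-1/15)=-30.0000
Confirm numerically:
  x=-27.659: |R|=0.98878 <1
  x=-25.355: |R|=0.97587 <1
  x=-16.206: |R|=0.89261 <1
  x=-13.688: |R|=0.85280 <1
  x=-30.533: |R|=1.00233 >1
  x=-30.107: |R|=1.00047 >1
Stable set (-30.0000, 0).

(-30.0000,0); λ=-4 ⇒ h* = (30)/4 = 7.5000.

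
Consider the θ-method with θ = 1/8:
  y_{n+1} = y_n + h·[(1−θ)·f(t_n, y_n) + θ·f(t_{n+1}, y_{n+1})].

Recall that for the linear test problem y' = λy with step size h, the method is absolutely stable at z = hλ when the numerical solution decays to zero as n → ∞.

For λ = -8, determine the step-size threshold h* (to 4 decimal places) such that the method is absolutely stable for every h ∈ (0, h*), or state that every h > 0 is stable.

(-2.6667,0); λ=-8 ⇒ h* = (8/3)/8 = 0.3333.

On y'=λy, z=hλ:
  y_{n+1} = y_n + z·[7/8·y_n + 1/8·y_{n+1}] ⇒ (1 − 1/8z)y_{n+1} = (1 + 7/8z)y_n
  ⇒ R(z) = (1 + 7/8z)/(1 − 1/8z).

Need |R(x)|<1, x<0.
x=-0.66: |R|=0.3903
R=−1: 1+7/8x = −1+1/8x ⇒ -3/4x=2 ⇒ x=2/(-3/4)=-2.6667
Confirm numerically:
  x=-2.302: |R|=0.78761 <1
  x=-2.123: |R|=0.67776 <1
  x=-2.014: |R|=0.60895 <1
  x=-1.779: |R|=0.45536 <1
  x=-3.165: |R|=1.26780 >1
  x=-2.877: |R|=1.11602 >1
Interval (-2.6667, 0).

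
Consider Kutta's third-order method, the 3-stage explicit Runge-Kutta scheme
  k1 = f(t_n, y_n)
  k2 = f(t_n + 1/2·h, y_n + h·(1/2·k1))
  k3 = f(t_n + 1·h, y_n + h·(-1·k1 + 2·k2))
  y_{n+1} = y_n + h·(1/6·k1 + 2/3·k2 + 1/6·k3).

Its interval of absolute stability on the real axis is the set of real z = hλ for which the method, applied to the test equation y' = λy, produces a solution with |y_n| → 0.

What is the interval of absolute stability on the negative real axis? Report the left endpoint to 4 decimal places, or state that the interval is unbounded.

Set f=λy, z=hλ:
  order 3, 3-stage ⇒ R(z)=1+z+z^2/2+z^3/6
  (e.g. R(-0.6)=0.54400, |R|=0.54400)

Need |R(x)|<1, x<0.
x=-0.6: |R|=0.5440
|R(-1.23)|=0.2163 |R(-0.94)|=0.3634 |R(-0.59)|=0.5498
Bisect:
  x_lo=-3.2538 |R|=2.7017  x_hi=-0.2083 |R|=0.8119
  mid=-1.73107 |R|=0.09732 →hi
  mid=-2.49244 |R|=0.96693 →hi
  mid=-2.87313 |R|=1.69858 →lo
  mid=-2.68278 |R|=1.30227 →lo
  mid=-2.58761 |R|=1.12741 →lo
  mid=-2.54003 |R|=1.04542 →lo
  mid=-2.51623 |R|=1.00575 →lo
  mid=-2.50434 |R|=0.98623 →hi
  mid=-2.51029 |R|=0.99596 →hi
  ...
  [-2.51289,-2.51270] ⇒ x*=-2.5127
Stable set (-2.5127, 0).

(-2.5127, 0).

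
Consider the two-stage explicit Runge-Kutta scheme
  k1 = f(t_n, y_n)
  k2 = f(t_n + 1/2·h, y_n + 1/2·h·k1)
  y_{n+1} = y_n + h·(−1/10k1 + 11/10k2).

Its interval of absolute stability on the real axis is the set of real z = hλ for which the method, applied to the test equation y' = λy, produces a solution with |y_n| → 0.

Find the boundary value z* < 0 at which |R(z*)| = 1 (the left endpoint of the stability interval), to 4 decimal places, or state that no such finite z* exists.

On y'=λy, z=hλ:
  k1=λy_n ⇒ h·k1=z·y_n;  k2=λ(1+1/2z)y_n ⇒ h·k2=z(1+1/2z)y_n
  y_{n+1}/y_n = 1 − 1/10z + 11/10z(1+1/2z) = 1 + z + 11/20z²
  Hence R(z) = 1 + z + 11/20z².

Boundary: |R(x)|=1, x<0.
x=-0.51: |R|=0.6331
R=1: x+11/20x²=0 ⇒ x=−20/11=-1.8182; min R=1−1/(4·11/20)=0.5455>−1
Confirm numerically:
  x=-1.583: |R|=0.79524 <1
  x=-1.295: |R|=0.62736 <1
  x=-1.231: |R|=0.60245 <1
  x=-0.993: |R|=0.54933 <1
  x=-2.332: |R|=1.65902 >1
  x=-2.046: |R|=1.25636 >1
  x=-2.042: |R|=1.25137 >1
So |R|<1 on (-1.8182, 0).

z* = -1.8182.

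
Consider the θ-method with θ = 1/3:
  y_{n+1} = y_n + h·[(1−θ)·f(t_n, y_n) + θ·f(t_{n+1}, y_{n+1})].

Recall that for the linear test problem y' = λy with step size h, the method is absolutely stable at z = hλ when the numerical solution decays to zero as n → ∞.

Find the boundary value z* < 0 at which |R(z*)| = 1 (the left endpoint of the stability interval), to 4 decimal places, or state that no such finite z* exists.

Set f=λy, z=hλ:
  y_{n+1} = y_n + z·[2/3·y_n + 1/3·y_{n+1}] ⇒ (1 − 1/3z)y_{n+1} = (1 + 2/3z)y_n
  so R(z) = (1 + 2/3z)/(1 − 1/3z).

Find x<0 with |R(x)|<1.
x=-1.73: |R|=0.0973
R=−1: 1+2/3x = −1+1/3x ⇒ -1/3x=2 ⇒ x=2/(-1/3)=-6.0000
Confirm numerically:
  x=-3.354: |R|=0.58357 <1
  x=-3.269: |R|=0.56436 <1
  x=-2.704: |R|=0.42216 <1
  x=-2.435: |R|=0.34407 <1
  x=-6.563: |R|=1.05887 >1
  x=-6.331: |R|=1.03547 >1
  x=-6.291: |R|=1.03132 >1
Interval (-6.0000, 0).

left endpoint -6.0000.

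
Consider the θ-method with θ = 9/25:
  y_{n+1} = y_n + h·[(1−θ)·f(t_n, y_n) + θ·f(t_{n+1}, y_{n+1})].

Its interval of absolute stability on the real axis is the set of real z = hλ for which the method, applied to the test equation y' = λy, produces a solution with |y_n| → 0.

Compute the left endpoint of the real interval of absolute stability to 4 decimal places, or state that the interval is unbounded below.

left endpoint -7.1429.

Set f=λy, z=hλ:
  y_{n+1} = y_n + z·[16/25·y_n + 9/25·y_{n+1}] ⇒ (1 − 9/25z)y_{n+1} = (1 + 16/25z)y_n
  so R(z) = (1 + 16/25z)/(1 − 9/25z).

Need |R(x)|<1, x<0.
x=-0.61: |R|=0.4998
R=−1: 1+16/25x = −1+9/25x ⇒ -7/25x=2 ⇒ x=2/(-7/25)=-7.1429
Confirm numerically:
  x=-6.032: |R|=0.90193 <1
  x=-5.333: |R|=0.82644 <1
  x=-4.923: |R|=0.77579 <1
  x=-3.788: |R|=0.60259 <1
  x=-7.738: |R|=1.04402 >1
  x=-7.590: |R|=1.03354 >1
  x=-7.577: |R|=1.03261 >1
Stable set (-7.1429, 0).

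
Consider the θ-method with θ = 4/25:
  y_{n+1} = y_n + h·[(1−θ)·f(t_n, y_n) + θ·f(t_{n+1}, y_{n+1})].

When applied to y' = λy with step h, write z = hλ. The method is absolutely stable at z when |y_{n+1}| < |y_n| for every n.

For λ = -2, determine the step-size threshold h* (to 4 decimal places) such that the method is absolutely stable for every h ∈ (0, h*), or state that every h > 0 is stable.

(-2.9412,0); λ=-2 ⇒ h* = (50/17)/2 = 1.4706.

Set f=λy, z=hλ:
  y_{n+1} = y_n + z·[21/25·y_n + 4/25·y_{n+1}] ⇒ (1 − 4/25z)y_{n+1} = (1 + 21/25z)y_n
  ⇒ R(z) = (1 + 21/25z)/(1 − 4/25z).

Need |R(x)|<1, x<0.
x=-1.47: |R|=0.1901
R=−1: 1+21/25x = −1+4/25x ⇒ -17/25x=2 ⇒ x=2/(-17/25)=-2.9412
Confirm numerically:
  x=-2.886: |R|=0.97433 <1
  x=-1.811: |R|=0.40414 <1
  x=-1.266: |R|=0.05275 <1
  x=-3.463: |R|=1.22833 >1
  x=-3.402: |R|=1.20291 >1
  x=-3.199: |R|=1.11596 >1
Interval (-2.9412, 0).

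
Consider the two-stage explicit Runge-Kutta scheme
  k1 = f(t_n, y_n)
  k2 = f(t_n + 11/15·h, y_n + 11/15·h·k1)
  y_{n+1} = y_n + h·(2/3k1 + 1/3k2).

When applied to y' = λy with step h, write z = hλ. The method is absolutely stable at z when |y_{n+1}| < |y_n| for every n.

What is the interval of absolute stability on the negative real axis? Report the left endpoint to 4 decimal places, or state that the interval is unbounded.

Set f=λy, z=hλ:
  k1=λy_n ⇒ h·k1=z·y_n;  k2=λ(1+11/15z)y_n ⇒ h·k2=z(1+11/15z)y_n
  y_{n+1}/y_n = 1 + 2/3z + 1/3z(1+11/15z) = 1 + z + 11/45z²
  Hence R(z) = 1 + z + 11/45z².

Need |R(x)|<1, x<0.
x=-1.32: |R|=0.1059
R=1: x+11/45x²=0 ⇒ x=−45/11=-4.0909; min R=1−1/(4·11/45)=-0.0227>−1
Confirm numerically:
  x=-4.004: |R|=0.91494 <1
  x=-3.955: |R|=0.86861 <1
  x=-2.129: |R|=0.02102 <1
  x=-4.420: |R|=1.35556 >1
  x=-4.418: |R|=1.35324 >1
So |R|<1 on (-4.0909, 0).

(-4.0909, 0).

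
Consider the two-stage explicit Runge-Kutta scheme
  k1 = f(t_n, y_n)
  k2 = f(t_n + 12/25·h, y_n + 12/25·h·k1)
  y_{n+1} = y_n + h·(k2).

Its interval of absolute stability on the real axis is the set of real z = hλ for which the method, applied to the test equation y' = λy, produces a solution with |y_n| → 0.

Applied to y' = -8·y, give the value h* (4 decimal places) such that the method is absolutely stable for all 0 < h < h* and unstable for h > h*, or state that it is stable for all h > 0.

(-2.0833,0); λ=-8 ⇒ h* = (25/12)/8 = 0.2604.

On y'=λy, z=hλ:
  k1=λy_n ⇒ h·k1=z·y_n;  k2=λ(1+12/25z)y_n ⇒ h·k2=z(1+12/25z)y_n
  y_{n+1}/y_n = 1 + z(1+12/25z) = 1 + z + 12/25z²
  so R(z) = 1 + z + 12/25z².

Solve |R(x)|<1 on ℝ⁻.
x=-0.32: |R|=0.7292
R=1: x+12/25x²=0 ⇒ x=−25/12=-2.0833; min R=1−1/(4·12/25)=0.4792>−1
Confirm numerically:
  x=-1.551: |R|=0.60369 <1
  x=-1.425: |R|=0.54970 <1
  x=-1.175: |R|=0.48770 <1
  x=-0.866: |R|=0.49398 <1
  x=-2.453: |R|=1.43526 >1
  x=-2.248: |R|=1.17768 >1
  x=-2.191: |R|=1.11323 >1
Interval (-2.0833, 0).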